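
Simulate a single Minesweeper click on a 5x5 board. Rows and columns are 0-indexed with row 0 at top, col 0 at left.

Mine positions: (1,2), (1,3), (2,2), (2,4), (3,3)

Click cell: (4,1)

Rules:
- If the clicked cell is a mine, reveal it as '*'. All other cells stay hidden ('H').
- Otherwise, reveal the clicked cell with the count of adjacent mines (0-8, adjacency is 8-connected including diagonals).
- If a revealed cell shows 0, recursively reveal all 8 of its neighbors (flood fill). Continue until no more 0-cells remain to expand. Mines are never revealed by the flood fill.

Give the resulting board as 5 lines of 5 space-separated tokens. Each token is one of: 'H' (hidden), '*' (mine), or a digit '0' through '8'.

0 1 H H H
0 2 H H H
0 2 H H H
0 1 2 H H
0 0 1 H H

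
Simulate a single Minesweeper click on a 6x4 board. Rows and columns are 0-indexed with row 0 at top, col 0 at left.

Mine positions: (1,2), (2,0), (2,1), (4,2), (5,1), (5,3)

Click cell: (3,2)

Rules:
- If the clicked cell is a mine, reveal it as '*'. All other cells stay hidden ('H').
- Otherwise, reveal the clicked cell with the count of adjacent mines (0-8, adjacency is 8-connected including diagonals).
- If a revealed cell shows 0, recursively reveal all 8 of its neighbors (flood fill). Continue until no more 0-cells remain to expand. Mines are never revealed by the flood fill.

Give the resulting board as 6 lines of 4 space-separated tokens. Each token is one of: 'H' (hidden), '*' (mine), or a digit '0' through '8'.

H H H H
H H H H
H H H H
H H 2 H
H H H H
H H H H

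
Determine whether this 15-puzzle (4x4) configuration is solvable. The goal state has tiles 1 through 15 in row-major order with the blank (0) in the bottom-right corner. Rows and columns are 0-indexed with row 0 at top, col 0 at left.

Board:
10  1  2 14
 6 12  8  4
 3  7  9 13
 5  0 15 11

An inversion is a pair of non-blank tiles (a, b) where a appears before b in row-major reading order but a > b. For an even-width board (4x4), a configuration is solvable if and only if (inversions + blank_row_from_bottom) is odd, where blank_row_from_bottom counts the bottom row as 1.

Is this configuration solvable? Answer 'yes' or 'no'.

Inversions: 39
Blank is in row 3 (0-indexed from top), which is row 1 counting from the bottom (bottom = 1).
39 + 1 = 40, which is even, so the puzzle is not solvable.

Answer: no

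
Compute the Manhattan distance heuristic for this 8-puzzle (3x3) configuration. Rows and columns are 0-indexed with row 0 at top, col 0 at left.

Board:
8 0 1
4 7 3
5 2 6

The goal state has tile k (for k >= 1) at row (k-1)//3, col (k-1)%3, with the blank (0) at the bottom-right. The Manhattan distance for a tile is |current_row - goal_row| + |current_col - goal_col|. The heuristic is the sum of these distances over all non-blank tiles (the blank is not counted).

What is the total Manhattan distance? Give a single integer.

Tile 8: at (0,0), goal (2,1), distance |0-2|+|0-1| = 3
Tile 1: at (0,2), goal (0,0), distance |0-0|+|2-0| = 2
Tile 4: at (1,0), goal (1,0), distance |1-1|+|0-0| = 0
Tile 7: at (1,1), goal (2,0), distance |1-2|+|1-0| = 2
Tile 3: at (1,2), goal (0,2), distance |1-0|+|2-2| = 1
Tile 5: at (2,0), goal (1,1), distance |2-1|+|0-1| = 2
Tile 2: at (2,1), goal (0,1), distance |2-0|+|1-1| = 2
Tile 6: at (2,2), goal (1,2), distance |2-1|+|2-2| = 1
Sum: 3 + 2 + 0 + 2 + 1 + 2 + 2 + 1 = 13

Answer: 13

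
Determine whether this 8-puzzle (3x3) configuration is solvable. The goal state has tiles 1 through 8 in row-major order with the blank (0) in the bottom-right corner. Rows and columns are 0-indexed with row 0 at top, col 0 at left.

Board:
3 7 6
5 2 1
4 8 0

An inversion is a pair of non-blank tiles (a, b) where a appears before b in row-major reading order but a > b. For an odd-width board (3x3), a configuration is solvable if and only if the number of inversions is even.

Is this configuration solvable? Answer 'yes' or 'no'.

Inversions (pairs i<j in row-major order where tile[i] > tile[j] > 0): 15
15 is odd, so the puzzle is not solvable.

Answer: no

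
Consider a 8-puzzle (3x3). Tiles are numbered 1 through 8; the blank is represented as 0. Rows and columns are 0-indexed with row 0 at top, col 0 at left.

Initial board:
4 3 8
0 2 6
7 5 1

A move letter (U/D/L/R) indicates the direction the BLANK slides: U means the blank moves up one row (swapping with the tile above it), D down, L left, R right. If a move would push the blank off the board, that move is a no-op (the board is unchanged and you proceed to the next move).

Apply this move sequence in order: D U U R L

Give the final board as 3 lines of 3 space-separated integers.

After move 1 (D):
4 3 8
7 2 6
0 5 1

After move 2 (U):
4 3 8
0 2 6
7 5 1

After move 3 (U):
0 3 8
4 2 6
7 5 1

After move 4 (R):
3 0 8
4 2 6
7 5 1

After move 5 (L):
0 3 8
4 2 6
7 5 1

Answer: 0 3 8
4 2 6
7 5 1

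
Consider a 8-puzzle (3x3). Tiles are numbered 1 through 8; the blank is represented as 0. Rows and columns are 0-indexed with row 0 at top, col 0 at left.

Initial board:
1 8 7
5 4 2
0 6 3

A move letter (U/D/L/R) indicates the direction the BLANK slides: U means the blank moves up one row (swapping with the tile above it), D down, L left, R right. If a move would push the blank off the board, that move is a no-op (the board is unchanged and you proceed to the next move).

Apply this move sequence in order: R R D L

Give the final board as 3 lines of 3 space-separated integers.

Answer: 1 8 7
5 4 2
6 0 3

Derivation:
After move 1 (R):
1 8 7
5 4 2
6 0 3

After move 2 (R):
1 8 7
5 4 2
6 3 0

After move 3 (D):
1 8 7
5 4 2
6 3 0

After move 4 (L):
1 8 7
5 4 2
6 0 3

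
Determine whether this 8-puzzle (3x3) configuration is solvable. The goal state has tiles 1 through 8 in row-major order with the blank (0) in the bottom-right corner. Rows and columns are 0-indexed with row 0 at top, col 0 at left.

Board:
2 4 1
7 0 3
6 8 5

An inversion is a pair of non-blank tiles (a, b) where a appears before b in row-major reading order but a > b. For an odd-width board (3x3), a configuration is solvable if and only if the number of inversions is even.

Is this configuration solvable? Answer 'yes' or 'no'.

Inversions (pairs i<j in row-major order where tile[i] > tile[j] > 0): 8
8 is even, so the puzzle is solvable.

Answer: yes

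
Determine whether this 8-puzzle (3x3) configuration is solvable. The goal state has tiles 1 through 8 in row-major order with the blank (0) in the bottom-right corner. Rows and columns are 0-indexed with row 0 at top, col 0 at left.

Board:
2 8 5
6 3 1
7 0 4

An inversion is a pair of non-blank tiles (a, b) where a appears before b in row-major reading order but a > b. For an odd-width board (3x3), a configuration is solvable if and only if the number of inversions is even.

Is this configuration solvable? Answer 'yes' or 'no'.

Answer: no

Derivation:
Inversions (pairs i<j in row-major order where tile[i] > tile[j] > 0): 15
15 is odd, so the puzzle is not solvable.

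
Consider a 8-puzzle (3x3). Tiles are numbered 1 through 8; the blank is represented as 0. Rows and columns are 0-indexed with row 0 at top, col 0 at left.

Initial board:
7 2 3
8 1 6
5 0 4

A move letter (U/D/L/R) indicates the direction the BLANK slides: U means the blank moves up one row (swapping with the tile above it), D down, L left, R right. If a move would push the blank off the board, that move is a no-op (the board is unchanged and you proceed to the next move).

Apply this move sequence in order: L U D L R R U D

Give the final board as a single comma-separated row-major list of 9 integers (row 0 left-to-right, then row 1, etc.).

Answer: 7, 2, 3, 8, 1, 6, 5, 4, 0

Derivation:
After move 1 (L):
7 2 3
8 1 6
0 5 4

After move 2 (U):
7 2 3
0 1 6
8 5 4

After move 3 (D):
7 2 3
8 1 6
0 5 4

After move 4 (L):
7 2 3
8 1 6
0 5 4

After move 5 (R):
7 2 3
8 1 6
5 0 4

After move 6 (R):
7 2 3
8 1 6
5 4 0

After move 7 (U):
7 2 3
8 1 0
5 4 6

After move 8 (D):
7 2 3
8 1 6
5 4 0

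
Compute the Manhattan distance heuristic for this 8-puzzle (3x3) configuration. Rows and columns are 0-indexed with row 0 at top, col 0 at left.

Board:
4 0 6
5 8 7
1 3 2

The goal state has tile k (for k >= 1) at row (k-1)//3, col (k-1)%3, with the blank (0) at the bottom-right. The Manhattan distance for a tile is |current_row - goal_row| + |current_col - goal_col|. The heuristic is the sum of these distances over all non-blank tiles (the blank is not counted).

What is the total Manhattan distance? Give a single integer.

Tile 4: at (0,0), goal (1,0), distance |0-1|+|0-0| = 1
Tile 6: at (0,2), goal (1,2), distance |0-1|+|2-2| = 1
Tile 5: at (1,0), goal (1,1), distance |1-1|+|0-1| = 1
Tile 8: at (1,1), goal (2,1), distance |1-2|+|1-1| = 1
Tile 7: at (1,2), goal (2,0), distance |1-2|+|2-0| = 3
Tile 1: at (2,0), goal (0,0), distance |2-0|+|0-0| = 2
Tile 3: at (2,1), goal (0,2), distance |2-0|+|1-2| = 3
Tile 2: at (2,2), goal (0,1), distance |2-0|+|2-1| = 3
Sum: 1 + 1 + 1 + 1 + 3 + 2 + 3 + 3 = 15

Answer: 15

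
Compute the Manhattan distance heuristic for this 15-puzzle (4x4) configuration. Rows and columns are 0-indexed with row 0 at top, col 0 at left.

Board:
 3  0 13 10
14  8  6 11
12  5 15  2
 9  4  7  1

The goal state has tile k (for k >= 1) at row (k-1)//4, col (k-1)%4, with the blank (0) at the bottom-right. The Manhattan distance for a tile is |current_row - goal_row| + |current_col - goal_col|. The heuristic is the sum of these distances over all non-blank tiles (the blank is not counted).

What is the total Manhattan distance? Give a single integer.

Answer: 43

Derivation:
Tile 3: (0,0)->(0,2) = 2
Tile 13: (0,2)->(3,0) = 5
Tile 10: (0,3)->(2,1) = 4
Tile 14: (1,0)->(3,1) = 3
Tile 8: (1,1)->(1,3) = 2
Tile 6: (1,2)->(1,1) = 1
Tile 11: (1,3)->(2,2) = 2
Tile 12: (2,0)->(2,3) = 3
Tile 5: (2,1)->(1,0) = 2
Tile 15: (2,2)->(3,2) = 1
Tile 2: (2,3)->(0,1) = 4
Tile 9: (3,0)->(2,0) = 1
Tile 4: (3,1)->(0,3) = 5
Tile 7: (3,2)->(1,2) = 2
Tile 1: (3,3)->(0,0) = 6
Sum: 2 + 5 + 4 + 3 + 2 + 1 + 2 + 3 + 2 + 1 + 4 + 1 + 5 + 2 + 6 = 43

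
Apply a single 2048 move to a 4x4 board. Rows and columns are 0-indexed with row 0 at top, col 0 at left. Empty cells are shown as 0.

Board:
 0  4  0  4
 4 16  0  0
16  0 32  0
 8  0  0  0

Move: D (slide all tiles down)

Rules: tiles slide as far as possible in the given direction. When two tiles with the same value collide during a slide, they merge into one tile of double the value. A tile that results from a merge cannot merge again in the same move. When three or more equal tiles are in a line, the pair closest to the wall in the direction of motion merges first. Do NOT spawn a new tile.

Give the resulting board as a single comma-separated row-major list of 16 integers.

Slide down:
col 0: [0, 4, 16, 8] -> [0, 4, 16, 8]
col 1: [4, 16, 0, 0] -> [0, 0, 4, 16]
col 2: [0, 0, 32, 0] -> [0, 0, 0, 32]
col 3: [4, 0, 0, 0] -> [0, 0, 0, 4]

Answer: 0, 0, 0, 0, 4, 0, 0, 0, 16, 4, 0, 0, 8, 16, 32, 4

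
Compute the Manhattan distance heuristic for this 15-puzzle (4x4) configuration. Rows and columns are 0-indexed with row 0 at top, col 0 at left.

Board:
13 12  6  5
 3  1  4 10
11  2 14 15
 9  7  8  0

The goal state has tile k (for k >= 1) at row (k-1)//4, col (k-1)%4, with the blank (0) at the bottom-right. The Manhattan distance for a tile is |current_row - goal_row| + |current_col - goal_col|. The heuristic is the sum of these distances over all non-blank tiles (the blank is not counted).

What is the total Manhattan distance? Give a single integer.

Answer: 38

Derivation:
Tile 13: (0,0)->(3,0) = 3
Tile 12: (0,1)->(2,3) = 4
Tile 6: (0,2)->(1,1) = 2
Tile 5: (0,3)->(1,0) = 4
Tile 3: (1,0)->(0,2) = 3
Tile 1: (1,1)->(0,0) = 2
Tile 4: (1,2)->(0,3) = 2
Tile 10: (1,3)->(2,1) = 3
Tile 11: (2,0)->(2,2) = 2
Tile 2: (2,1)->(0,1) = 2
Tile 14: (2,2)->(3,1) = 2
Tile 15: (2,3)->(3,2) = 2
Tile 9: (3,0)->(2,0) = 1
Tile 7: (3,1)->(1,2) = 3
Tile 8: (3,2)->(1,3) = 3
Sum: 3 + 4 + 2 + 4 + 3 + 2 + 2 + 3 + 2 + 2 + 2 + 2 + 1 + 3 + 3 = 38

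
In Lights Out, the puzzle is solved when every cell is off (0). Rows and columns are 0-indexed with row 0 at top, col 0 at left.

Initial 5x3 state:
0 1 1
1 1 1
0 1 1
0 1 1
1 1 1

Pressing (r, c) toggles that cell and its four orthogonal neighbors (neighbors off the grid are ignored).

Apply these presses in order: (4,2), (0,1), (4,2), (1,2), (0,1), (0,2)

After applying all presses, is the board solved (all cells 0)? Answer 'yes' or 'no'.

Answer: no

Derivation:
After press 1 at (4,2):
0 1 1
1 1 1
0 1 1
0 1 0
1 0 0

After press 2 at (0,1):
1 0 0
1 0 1
0 1 1
0 1 0
1 0 0

After press 3 at (4,2):
1 0 0
1 0 1
0 1 1
0 1 1
1 1 1

After press 4 at (1,2):
1 0 1
1 1 0
0 1 0
0 1 1
1 1 1

After press 5 at (0,1):
0 1 0
1 0 0
0 1 0
0 1 1
1 1 1

After press 6 at (0,2):
0 0 1
1 0 1
0 1 0
0 1 1
1 1 1

Lights still on: 9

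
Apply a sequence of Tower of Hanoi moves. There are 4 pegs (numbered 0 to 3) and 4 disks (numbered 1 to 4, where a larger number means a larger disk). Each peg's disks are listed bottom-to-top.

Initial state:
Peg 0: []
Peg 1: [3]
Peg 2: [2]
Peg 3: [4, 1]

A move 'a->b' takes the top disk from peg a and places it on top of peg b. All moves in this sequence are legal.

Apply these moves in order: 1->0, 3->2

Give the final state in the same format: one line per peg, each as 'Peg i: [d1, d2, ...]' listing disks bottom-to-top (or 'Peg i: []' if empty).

After move 1 (1->0):
Peg 0: [3]
Peg 1: []
Peg 2: [2]
Peg 3: [4, 1]

After move 2 (3->2):
Peg 0: [3]
Peg 1: []
Peg 2: [2, 1]
Peg 3: [4]

Answer: Peg 0: [3]
Peg 1: []
Peg 2: [2, 1]
Peg 3: [4]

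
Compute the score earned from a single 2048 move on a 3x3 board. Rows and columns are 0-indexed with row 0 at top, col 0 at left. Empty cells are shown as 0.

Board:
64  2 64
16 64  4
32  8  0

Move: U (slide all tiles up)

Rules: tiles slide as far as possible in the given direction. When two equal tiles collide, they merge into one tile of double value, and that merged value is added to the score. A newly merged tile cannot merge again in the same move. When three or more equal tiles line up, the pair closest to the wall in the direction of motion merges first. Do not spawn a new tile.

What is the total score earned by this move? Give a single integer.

Slide up:
col 0: [64, 16, 32] -> [64, 16, 32]  score +0 (running 0)
col 1: [2, 64, 8] -> [2, 64, 8]  score +0 (running 0)
col 2: [64, 4, 0] -> [64, 4, 0]  score +0 (running 0)
Board after move:
64  2 64
16 64  4
32  8  0

Answer: 0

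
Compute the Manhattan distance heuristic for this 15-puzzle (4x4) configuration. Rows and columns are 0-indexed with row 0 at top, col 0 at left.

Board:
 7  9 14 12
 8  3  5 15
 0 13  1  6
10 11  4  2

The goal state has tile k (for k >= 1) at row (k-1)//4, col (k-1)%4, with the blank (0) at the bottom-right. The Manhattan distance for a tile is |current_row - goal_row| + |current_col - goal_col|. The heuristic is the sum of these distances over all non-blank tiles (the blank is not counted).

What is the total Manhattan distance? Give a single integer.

Answer: 44

Derivation:
Tile 7: (0,0)->(1,2) = 3
Tile 9: (0,1)->(2,0) = 3
Tile 14: (0,2)->(3,1) = 4
Tile 12: (0,3)->(2,3) = 2
Tile 8: (1,0)->(1,3) = 3
Tile 3: (1,1)->(0,2) = 2
Tile 5: (1,2)->(1,0) = 2
Tile 15: (1,3)->(3,2) = 3
Tile 13: (2,1)->(3,0) = 2
Tile 1: (2,2)->(0,0) = 4
Tile 6: (2,3)->(1,1) = 3
Tile 10: (3,0)->(2,1) = 2
Tile 11: (3,1)->(2,2) = 2
Tile 4: (3,2)->(0,3) = 4
Tile 2: (3,3)->(0,1) = 5
Sum: 3 + 3 + 4 + 2 + 3 + 2 + 2 + 3 + 2 + 4 + 3 + 2 + 2 + 4 + 5 = 44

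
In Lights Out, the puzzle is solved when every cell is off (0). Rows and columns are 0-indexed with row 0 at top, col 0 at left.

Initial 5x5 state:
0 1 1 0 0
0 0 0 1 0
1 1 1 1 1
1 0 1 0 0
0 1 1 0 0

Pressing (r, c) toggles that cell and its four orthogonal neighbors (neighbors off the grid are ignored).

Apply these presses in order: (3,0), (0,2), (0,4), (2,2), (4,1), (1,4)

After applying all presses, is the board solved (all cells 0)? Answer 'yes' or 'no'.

After press 1 at (3,0):
0 1 1 0 0
0 0 0 1 0
0 1 1 1 1
0 1 1 0 0
1 1 1 0 0

After press 2 at (0,2):
0 0 0 1 0
0 0 1 1 0
0 1 1 1 1
0 1 1 0 0
1 1 1 0 0

After press 3 at (0,4):
0 0 0 0 1
0 0 1 1 1
0 1 1 1 1
0 1 1 0 0
1 1 1 0 0

After press 4 at (2,2):
0 0 0 0 1
0 0 0 1 1
0 0 0 0 1
0 1 0 0 0
1 1 1 0 0

After press 5 at (4,1):
0 0 0 0 1
0 0 0 1 1
0 0 0 0 1
0 0 0 0 0
0 0 0 0 0

After press 6 at (1,4):
0 0 0 0 0
0 0 0 0 0
0 0 0 0 0
0 0 0 0 0
0 0 0 0 0

Lights still on: 0

Answer: yes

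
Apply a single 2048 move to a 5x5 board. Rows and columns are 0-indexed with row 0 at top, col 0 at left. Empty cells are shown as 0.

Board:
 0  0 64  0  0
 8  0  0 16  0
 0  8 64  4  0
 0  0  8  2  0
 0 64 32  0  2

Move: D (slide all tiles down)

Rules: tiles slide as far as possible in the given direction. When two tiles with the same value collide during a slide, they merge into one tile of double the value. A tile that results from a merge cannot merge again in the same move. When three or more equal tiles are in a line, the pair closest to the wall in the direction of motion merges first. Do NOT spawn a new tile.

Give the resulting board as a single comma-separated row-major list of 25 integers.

Answer: 0, 0, 0, 0, 0, 0, 0, 0, 0, 0, 0, 0, 128, 16, 0, 0, 8, 8, 4, 0, 8, 64, 32, 2, 2

Derivation:
Slide down:
col 0: [0, 8, 0, 0, 0] -> [0, 0, 0, 0, 8]
col 1: [0, 0, 8, 0, 64] -> [0, 0, 0, 8, 64]
col 2: [64, 0, 64, 8, 32] -> [0, 0, 128, 8, 32]
col 3: [0, 16, 4, 2, 0] -> [0, 0, 16, 4, 2]
col 4: [0, 0, 0, 0, 2] -> [0, 0, 0, 0, 2]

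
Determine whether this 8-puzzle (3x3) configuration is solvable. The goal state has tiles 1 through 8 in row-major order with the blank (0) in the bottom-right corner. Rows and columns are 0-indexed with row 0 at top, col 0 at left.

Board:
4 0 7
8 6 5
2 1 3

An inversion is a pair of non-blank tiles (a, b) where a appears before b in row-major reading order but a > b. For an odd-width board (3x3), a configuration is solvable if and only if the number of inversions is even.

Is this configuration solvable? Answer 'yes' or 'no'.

Inversions (pairs i<j in row-major order where tile[i] > tile[j] > 0): 21
21 is odd, so the puzzle is not solvable.

Answer: no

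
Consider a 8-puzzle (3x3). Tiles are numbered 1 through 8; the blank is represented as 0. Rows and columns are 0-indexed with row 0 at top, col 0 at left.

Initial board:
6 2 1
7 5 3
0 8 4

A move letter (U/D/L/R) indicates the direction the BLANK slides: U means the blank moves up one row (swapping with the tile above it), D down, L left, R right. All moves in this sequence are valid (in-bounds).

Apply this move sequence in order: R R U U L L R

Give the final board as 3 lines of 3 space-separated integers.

After move 1 (R):
6 2 1
7 5 3
8 0 4

After move 2 (R):
6 2 1
7 5 3
8 4 0

After move 3 (U):
6 2 1
7 5 0
8 4 3

After move 4 (U):
6 2 0
7 5 1
8 4 3

After move 5 (L):
6 0 2
7 5 1
8 4 3

After move 6 (L):
0 6 2
7 5 1
8 4 3

After move 7 (R):
6 0 2
7 5 1
8 4 3

Answer: 6 0 2
7 5 1
8 4 3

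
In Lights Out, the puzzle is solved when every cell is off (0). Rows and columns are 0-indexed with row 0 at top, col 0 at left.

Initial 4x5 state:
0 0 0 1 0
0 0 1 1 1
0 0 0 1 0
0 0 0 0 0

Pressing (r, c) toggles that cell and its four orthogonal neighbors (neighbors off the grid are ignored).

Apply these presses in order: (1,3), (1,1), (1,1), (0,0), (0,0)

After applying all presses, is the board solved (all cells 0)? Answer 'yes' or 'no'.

After press 1 at (1,3):
0 0 0 0 0
0 0 0 0 0
0 0 0 0 0
0 0 0 0 0

After press 2 at (1,1):
0 1 0 0 0
1 1 1 0 0
0 1 0 0 0
0 0 0 0 0

After press 3 at (1,1):
0 0 0 0 0
0 0 0 0 0
0 0 0 0 0
0 0 0 0 0

After press 4 at (0,0):
1 1 0 0 0
1 0 0 0 0
0 0 0 0 0
0 0 0 0 0

After press 5 at (0,0):
0 0 0 0 0
0 0 0 0 0
0 0 0 0 0
0 0 0 0 0

Lights still on: 0

Answer: yes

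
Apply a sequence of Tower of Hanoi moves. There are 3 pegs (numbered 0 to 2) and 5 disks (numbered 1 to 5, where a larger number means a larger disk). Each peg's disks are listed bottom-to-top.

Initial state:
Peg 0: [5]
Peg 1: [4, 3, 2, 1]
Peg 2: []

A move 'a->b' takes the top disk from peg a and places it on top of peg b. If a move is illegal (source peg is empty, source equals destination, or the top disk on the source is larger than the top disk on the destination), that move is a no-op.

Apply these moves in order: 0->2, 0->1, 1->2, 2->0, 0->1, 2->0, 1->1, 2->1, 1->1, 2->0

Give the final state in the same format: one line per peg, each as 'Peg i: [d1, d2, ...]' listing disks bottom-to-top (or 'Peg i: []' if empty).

After move 1 (0->2):
Peg 0: []
Peg 1: [4, 3, 2, 1]
Peg 2: [5]

After move 2 (0->1):
Peg 0: []
Peg 1: [4, 3, 2, 1]
Peg 2: [5]

After move 3 (1->2):
Peg 0: []
Peg 1: [4, 3, 2]
Peg 2: [5, 1]

After move 4 (2->0):
Peg 0: [1]
Peg 1: [4, 3, 2]
Peg 2: [5]

After move 5 (0->1):
Peg 0: []
Peg 1: [4, 3, 2, 1]
Peg 2: [5]

After move 6 (2->0):
Peg 0: [5]
Peg 1: [4, 3, 2, 1]
Peg 2: []

After move 7 (1->1):
Peg 0: [5]
Peg 1: [4, 3, 2, 1]
Peg 2: []

After move 8 (2->1):
Peg 0: [5]
Peg 1: [4, 3, 2, 1]
Peg 2: []

After move 9 (1->1):
Peg 0: [5]
Peg 1: [4, 3, 2, 1]
Peg 2: []

After move 10 (2->0):
Peg 0: [5]
Peg 1: [4, 3, 2, 1]
Peg 2: []

Answer: Peg 0: [5]
Peg 1: [4, 3, 2, 1]
Peg 2: []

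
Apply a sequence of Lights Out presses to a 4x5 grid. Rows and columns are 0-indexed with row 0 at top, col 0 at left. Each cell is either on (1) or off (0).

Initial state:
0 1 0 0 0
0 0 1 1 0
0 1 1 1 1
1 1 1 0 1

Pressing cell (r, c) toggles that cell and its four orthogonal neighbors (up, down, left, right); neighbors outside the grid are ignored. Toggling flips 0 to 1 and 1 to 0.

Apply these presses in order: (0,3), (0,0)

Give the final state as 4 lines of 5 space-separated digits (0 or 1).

After press 1 at (0,3):
0 1 1 1 1
0 0 1 0 0
0 1 1 1 1
1 1 1 0 1

After press 2 at (0,0):
1 0 1 1 1
1 0 1 0 0
0 1 1 1 1
1 1 1 0 1

Answer: 1 0 1 1 1
1 0 1 0 0
0 1 1 1 1
1 1 1 0 1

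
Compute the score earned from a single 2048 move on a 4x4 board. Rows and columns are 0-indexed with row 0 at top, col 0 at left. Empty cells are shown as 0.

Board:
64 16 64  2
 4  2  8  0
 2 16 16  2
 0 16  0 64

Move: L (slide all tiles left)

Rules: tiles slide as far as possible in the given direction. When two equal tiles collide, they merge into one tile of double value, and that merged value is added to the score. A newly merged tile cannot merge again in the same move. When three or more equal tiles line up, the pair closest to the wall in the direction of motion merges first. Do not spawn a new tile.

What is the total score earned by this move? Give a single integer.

Slide left:
row 0: [64, 16, 64, 2] -> [64, 16, 64, 2]  score +0 (running 0)
row 1: [4, 2, 8, 0] -> [4, 2, 8, 0]  score +0 (running 0)
row 2: [2, 16, 16, 2] -> [2, 32, 2, 0]  score +32 (running 32)
row 3: [0, 16, 0, 64] -> [16, 64, 0, 0]  score +0 (running 32)
Board after move:
64 16 64  2
 4  2  8  0
 2 32  2  0
16 64  0  0

Answer: 32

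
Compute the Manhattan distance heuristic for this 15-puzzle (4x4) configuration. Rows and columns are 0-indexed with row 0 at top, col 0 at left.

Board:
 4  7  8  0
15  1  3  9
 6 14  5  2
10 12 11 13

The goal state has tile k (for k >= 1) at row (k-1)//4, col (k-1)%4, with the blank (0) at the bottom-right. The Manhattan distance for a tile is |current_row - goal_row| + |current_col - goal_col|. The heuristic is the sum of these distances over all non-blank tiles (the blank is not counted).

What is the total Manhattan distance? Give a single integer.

Tile 4: (0,0)->(0,3) = 3
Tile 7: (0,1)->(1,2) = 2
Tile 8: (0,2)->(1,3) = 2
Tile 15: (1,0)->(3,2) = 4
Tile 1: (1,1)->(0,0) = 2
Tile 3: (1,2)->(0,2) = 1
Tile 9: (1,3)->(2,0) = 4
Tile 6: (2,0)->(1,1) = 2
Tile 14: (2,1)->(3,1) = 1
Tile 5: (2,2)->(1,0) = 3
Tile 2: (2,3)->(0,1) = 4
Tile 10: (3,0)->(2,1) = 2
Tile 12: (3,1)->(2,3) = 3
Tile 11: (3,2)->(2,2) = 1
Tile 13: (3,3)->(3,0) = 3
Sum: 3 + 2 + 2 + 4 + 2 + 1 + 4 + 2 + 1 + 3 + 4 + 2 + 3 + 1 + 3 = 37

Answer: 37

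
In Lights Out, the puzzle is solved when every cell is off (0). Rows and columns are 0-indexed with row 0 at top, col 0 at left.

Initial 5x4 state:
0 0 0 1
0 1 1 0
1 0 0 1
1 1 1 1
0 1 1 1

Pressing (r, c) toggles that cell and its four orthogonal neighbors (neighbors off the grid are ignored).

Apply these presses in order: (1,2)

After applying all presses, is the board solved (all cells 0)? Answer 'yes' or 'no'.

Answer: no

Derivation:
After press 1 at (1,2):
0 0 1 1
0 0 0 1
1 0 1 1
1 1 1 1
0 1 1 1

Lights still on: 13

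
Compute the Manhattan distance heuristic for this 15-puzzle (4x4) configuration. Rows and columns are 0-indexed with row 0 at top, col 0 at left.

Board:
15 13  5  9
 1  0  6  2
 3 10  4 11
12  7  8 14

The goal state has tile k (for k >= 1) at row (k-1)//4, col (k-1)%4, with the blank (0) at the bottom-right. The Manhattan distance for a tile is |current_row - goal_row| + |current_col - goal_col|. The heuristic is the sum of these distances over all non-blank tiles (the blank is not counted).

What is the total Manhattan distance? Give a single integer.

Tile 15: at (0,0), goal (3,2), distance |0-3|+|0-2| = 5
Tile 13: at (0,1), goal (3,0), distance |0-3|+|1-0| = 4
Tile 5: at (0,2), goal (1,0), distance |0-1|+|2-0| = 3
Tile 9: at (0,3), goal (2,0), distance |0-2|+|3-0| = 5
Tile 1: at (1,0), goal (0,0), distance |1-0|+|0-0| = 1
Tile 6: at (1,2), goal (1,1), distance |1-1|+|2-1| = 1
Tile 2: at (1,3), goal (0,1), distance |1-0|+|3-1| = 3
Tile 3: at (2,0), goal (0,2), distance |2-0|+|0-2| = 4
Tile 10: at (2,1), goal (2,1), distance |2-2|+|1-1| = 0
Tile 4: at (2,2), goal (0,3), distance |2-0|+|2-3| = 3
Tile 11: at (2,3), goal (2,2), distance |2-2|+|3-2| = 1
Tile 12: at (3,0), goal (2,3), distance |3-2|+|0-3| = 4
Tile 7: at (3,1), goal (1,2), distance |3-1|+|1-2| = 3
Tile 8: at (3,2), goal (1,3), distance |3-1|+|2-3| = 3
Tile 14: at (3,3), goal (3,1), distance |3-3|+|3-1| = 2
Sum: 5 + 4 + 3 + 5 + 1 + 1 + 3 + 4 + 0 + 3 + 1 + 4 + 3 + 3 + 2 = 42

Answer: 42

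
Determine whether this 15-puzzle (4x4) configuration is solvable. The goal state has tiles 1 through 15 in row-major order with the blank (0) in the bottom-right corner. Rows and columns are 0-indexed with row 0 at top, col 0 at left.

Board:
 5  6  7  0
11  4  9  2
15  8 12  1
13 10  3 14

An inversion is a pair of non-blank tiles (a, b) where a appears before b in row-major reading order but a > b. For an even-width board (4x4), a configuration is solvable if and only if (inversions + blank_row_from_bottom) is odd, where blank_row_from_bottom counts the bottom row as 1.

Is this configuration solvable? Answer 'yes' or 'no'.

Answer: no

Derivation:
Inversions: 42
Blank is in row 0 (0-indexed from top), which is row 4 counting from the bottom (bottom = 1).
42 + 4 = 46, which is even, so the puzzle is not solvable.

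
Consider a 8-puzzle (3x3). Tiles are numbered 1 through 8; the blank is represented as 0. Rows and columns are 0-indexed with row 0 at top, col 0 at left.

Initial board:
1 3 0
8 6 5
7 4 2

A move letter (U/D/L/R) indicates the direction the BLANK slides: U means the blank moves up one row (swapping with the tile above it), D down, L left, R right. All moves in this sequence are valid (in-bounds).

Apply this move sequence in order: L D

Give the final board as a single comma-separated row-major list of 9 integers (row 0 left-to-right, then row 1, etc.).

After move 1 (L):
1 0 3
8 6 5
7 4 2

After move 2 (D):
1 6 3
8 0 5
7 4 2

Answer: 1, 6, 3, 8, 0, 5, 7, 4, 2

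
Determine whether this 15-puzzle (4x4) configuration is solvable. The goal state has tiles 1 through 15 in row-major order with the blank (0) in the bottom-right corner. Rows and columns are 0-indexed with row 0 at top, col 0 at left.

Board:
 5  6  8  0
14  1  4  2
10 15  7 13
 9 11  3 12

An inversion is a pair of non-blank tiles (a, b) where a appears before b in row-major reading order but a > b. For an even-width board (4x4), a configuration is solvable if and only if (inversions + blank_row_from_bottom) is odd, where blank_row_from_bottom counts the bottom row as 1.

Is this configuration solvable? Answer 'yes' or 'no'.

Inversions: 41
Blank is in row 0 (0-indexed from top), which is row 4 counting from the bottom (bottom = 1).
41 + 4 = 45, which is odd, so the puzzle is solvable.

Answer: yes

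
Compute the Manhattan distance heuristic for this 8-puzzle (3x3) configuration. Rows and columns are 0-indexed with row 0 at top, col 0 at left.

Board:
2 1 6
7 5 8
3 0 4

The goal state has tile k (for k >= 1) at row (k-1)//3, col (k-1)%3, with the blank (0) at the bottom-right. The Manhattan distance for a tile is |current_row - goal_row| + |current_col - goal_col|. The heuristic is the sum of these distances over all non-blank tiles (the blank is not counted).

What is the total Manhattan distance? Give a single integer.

Answer: 13

Derivation:
Tile 2: (0,0)->(0,1) = 1
Tile 1: (0,1)->(0,0) = 1
Tile 6: (0,2)->(1,2) = 1
Tile 7: (1,0)->(2,0) = 1
Tile 5: (1,1)->(1,1) = 0
Tile 8: (1,2)->(2,1) = 2
Tile 3: (2,0)->(0,2) = 4
Tile 4: (2,2)->(1,0) = 3
Sum: 1 + 1 + 1 + 1 + 0 + 2 + 4 + 3 = 13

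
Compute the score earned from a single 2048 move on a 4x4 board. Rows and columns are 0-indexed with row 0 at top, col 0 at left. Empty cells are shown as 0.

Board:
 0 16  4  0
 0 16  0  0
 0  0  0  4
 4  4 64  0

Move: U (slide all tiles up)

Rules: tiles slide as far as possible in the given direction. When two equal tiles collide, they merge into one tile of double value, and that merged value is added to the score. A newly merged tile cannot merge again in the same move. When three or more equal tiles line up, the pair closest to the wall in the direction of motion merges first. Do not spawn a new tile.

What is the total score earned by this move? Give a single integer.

Answer: 32

Derivation:
Slide up:
col 0: [0, 0, 0, 4] -> [4, 0, 0, 0]  score +0 (running 0)
col 1: [16, 16, 0, 4] -> [32, 4, 0, 0]  score +32 (running 32)
col 2: [4, 0, 0, 64] -> [4, 64, 0, 0]  score +0 (running 32)
col 3: [0, 0, 4, 0] -> [4, 0, 0, 0]  score +0 (running 32)
Board after move:
 4 32  4  4
 0  4 64  0
 0  0  0  0
 0  0  0  0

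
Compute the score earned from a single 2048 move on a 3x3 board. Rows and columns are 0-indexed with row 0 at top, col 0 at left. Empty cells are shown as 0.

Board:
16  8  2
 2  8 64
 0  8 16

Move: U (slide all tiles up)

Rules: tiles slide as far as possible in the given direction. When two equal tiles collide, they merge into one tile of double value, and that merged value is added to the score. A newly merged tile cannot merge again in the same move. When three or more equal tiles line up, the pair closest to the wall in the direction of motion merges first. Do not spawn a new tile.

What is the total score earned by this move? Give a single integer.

Answer: 16

Derivation:
Slide up:
col 0: [16, 2, 0] -> [16, 2, 0]  score +0 (running 0)
col 1: [8, 8, 8] -> [16, 8, 0]  score +16 (running 16)
col 2: [2, 64, 16] -> [2, 64, 16]  score +0 (running 16)
Board after move:
16 16  2
 2  8 64
 0  0 16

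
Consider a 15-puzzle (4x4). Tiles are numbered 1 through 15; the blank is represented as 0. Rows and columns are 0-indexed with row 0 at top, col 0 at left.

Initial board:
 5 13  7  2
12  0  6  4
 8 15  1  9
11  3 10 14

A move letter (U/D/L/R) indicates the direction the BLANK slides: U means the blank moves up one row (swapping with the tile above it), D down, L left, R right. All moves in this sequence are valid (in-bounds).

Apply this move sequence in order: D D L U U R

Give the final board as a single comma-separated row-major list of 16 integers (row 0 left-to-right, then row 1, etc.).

Answer: 5, 13, 7, 2, 15, 0, 6, 4, 12, 3, 1, 9, 8, 11, 10, 14

Derivation:
After move 1 (D):
 5 13  7  2
12 15  6  4
 8  0  1  9
11  3 10 14

After move 2 (D):
 5 13  7  2
12 15  6  4
 8  3  1  9
11  0 10 14

After move 3 (L):
 5 13  7  2
12 15  6  4
 8  3  1  9
 0 11 10 14

After move 4 (U):
 5 13  7  2
12 15  6  4
 0  3  1  9
 8 11 10 14

After move 5 (U):
 5 13  7  2
 0 15  6  4
12  3  1  9
 8 11 10 14

After move 6 (R):
 5 13  7  2
15  0  6  4
12  3  1  9
 8 11 10 14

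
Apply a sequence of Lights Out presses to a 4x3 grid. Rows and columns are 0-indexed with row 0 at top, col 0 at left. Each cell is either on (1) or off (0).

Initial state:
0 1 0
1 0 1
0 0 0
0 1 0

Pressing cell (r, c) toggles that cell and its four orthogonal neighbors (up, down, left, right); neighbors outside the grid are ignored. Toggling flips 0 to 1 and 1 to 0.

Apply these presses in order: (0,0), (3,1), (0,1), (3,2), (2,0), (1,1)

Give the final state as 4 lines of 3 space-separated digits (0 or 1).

Answer: 0 0 1
0 0 0
1 1 1
0 1 0

Derivation:
After press 1 at (0,0):
1 0 0
0 0 1
0 0 0
0 1 0

After press 2 at (3,1):
1 0 0
0 0 1
0 1 0
1 0 1

After press 3 at (0,1):
0 1 1
0 1 1
0 1 0
1 0 1

After press 4 at (3,2):
0 1 1
0 1 1
0 1 1
1 1 0

After press 5 at (2,0):
0 1 1
1 1 1
1 0 1
0 1 0

After press 6 at (1,1):
0 0 1
0 0 0
1 1 1
0 1 0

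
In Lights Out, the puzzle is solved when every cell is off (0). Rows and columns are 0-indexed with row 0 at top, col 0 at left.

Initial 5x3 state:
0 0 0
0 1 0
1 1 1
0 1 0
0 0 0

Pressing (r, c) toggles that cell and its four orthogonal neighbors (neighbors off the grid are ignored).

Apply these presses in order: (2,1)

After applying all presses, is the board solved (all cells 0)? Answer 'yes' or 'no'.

Answer: yes

Derivation:
After press 1 at (2,1):
0 0 0
0 0 0
0 0 0
0 0 0
0 0 0

Lights still on: 0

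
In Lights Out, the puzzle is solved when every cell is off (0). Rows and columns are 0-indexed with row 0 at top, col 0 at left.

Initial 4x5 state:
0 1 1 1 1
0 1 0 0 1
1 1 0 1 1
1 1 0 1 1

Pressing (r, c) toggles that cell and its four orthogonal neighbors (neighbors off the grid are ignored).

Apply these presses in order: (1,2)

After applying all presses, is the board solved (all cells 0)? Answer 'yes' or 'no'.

After press 1 at (1,2):
0 1 0 1 1
0 0 1 1 1
1 1 1 1 1
1 1 0 1 1

Lights still on: 15

Answer: no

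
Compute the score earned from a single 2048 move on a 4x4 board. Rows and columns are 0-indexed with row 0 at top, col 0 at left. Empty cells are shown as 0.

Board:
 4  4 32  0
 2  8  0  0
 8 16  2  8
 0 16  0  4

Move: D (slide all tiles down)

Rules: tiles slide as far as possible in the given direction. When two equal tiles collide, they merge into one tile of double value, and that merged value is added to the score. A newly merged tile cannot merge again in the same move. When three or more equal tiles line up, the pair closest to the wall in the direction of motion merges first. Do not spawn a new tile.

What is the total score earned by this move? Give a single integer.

Slide down:
col 0: [4, 2, 8, 0] -> [0, 4, 2, 8]  score +0 (running 0)
col 1: [4, 8, 16, 16] -> [0, 4, 8, 32]  score +32 (running 32)
col 2: [32, 0, 2, 0] -> [0, 0, 32, 2]  score +0 (running 32)
col 3: [0, 0, 8, 4] -> [0, 0, 8, 4]  score +0 (running 32)
Board after move:
 0  0  0  0
 4  4  0  0
 2  8 32  8
 8 32  2  4

Answer: 32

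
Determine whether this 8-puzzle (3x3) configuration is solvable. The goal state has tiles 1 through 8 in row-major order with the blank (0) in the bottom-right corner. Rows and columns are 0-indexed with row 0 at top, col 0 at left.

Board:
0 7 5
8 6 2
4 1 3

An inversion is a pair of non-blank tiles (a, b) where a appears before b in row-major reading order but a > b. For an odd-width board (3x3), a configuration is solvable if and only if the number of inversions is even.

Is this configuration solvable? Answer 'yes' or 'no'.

Inversions (pairs i<j in row-major order where tile[i] > tile[j] > 0): 22
22 is even, so the puzzle is solvable.

Answer: yes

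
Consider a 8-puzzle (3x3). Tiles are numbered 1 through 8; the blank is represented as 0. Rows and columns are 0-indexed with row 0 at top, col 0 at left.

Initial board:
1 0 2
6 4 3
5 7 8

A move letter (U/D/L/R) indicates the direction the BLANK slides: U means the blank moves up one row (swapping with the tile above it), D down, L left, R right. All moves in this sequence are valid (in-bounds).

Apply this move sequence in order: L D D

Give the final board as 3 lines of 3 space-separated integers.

Answer: 6 1 2
5 4 3
0 7 8

Derivation:
After move 1 (L):
0 1 2
6 4 3
5 7 8

After move 2 (D):
6 1 2
0 4 3
5 7 8

After move 3 (D):
6 1 2
5 4 3
0 7 8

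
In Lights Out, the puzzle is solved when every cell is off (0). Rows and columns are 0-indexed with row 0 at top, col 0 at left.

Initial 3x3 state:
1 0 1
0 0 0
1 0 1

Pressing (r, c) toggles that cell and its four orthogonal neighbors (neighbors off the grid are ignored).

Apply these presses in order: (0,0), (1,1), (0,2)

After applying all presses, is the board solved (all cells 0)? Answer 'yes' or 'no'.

After press 1 at (0,0):
0 1 1
1 0 0
1 0 1

After press 2 at (1,1):
0 0 1
0 1 1
1 1 1

After press 3 at (0,2):
0 1 0
0 1 0
1 1 1

Lights still on: 5

Answer: no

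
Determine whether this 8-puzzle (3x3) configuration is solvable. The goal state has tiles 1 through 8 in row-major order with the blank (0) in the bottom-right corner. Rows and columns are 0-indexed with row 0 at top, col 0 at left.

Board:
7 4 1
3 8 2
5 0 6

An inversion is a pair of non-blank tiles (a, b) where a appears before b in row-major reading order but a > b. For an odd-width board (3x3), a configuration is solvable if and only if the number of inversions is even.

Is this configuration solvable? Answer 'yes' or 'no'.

Inversions (pairs i<j in row-major order where tile[i] > tile[j] > 0): 13
13 is odd, so the puzzle is not solvable.

Answer: no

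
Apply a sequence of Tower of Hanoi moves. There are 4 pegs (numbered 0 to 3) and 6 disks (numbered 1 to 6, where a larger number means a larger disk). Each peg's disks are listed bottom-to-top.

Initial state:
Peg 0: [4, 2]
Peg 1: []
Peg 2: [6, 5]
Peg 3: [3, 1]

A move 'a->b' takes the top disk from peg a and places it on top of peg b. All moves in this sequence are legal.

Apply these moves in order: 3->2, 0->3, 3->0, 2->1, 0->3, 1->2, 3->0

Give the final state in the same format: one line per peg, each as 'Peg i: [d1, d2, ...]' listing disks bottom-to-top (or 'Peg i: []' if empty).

Answer: Peg 0: [4, 2]
Peg 1: []
Peg 2: [6, 5, 1]
Peg 3: [3]

Derivation:
After move 1 (3->2):
Peg 0: [4, 2]
Peg 1: []
Peg 2: [6, 5, 1]
Peg 3: [3]

After move 2 (0->3):
Peg 0: [4]
Peg 1: []
Peg 2: [6, 5, 1]
Peg 3: [3, 2]

After move 3 (3->0):
Peg 0: [4, 2]
Peg 1: []
Peg 2: [6, 5, 1]
Peg 3: [3]

After move 4 (2->1):
Peg 0: [4, 2]
Peg 1: [1]
Peg 2: [6, 5]
Peg 3: [3]

After move 5 (0->3):
Peg 0: [4]
Peg 1: [1]
Peg 2: [6, 5]
Peg 3: [3, 2]

After move 6 (1->2):
Peg 0: [4]
Peg 1: []
Peg 2: [6, 5, 1]
Peg 3: [3, 2]

After move 7 (3->0):
Peg 0: [4, 2]
Peg 1: []
Peg 2: [6, 5, 1]
Peg 3: [3]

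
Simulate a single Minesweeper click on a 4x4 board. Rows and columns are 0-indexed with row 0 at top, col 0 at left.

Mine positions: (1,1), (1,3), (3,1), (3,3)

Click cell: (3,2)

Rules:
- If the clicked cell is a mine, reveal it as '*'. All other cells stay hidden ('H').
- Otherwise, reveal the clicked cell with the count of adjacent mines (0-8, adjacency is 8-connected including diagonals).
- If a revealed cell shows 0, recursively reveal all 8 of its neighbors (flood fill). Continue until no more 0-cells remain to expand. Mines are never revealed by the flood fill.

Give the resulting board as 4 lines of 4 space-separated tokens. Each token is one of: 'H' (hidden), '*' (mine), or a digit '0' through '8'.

H H H H
H H H H
H H H H
H H 2 H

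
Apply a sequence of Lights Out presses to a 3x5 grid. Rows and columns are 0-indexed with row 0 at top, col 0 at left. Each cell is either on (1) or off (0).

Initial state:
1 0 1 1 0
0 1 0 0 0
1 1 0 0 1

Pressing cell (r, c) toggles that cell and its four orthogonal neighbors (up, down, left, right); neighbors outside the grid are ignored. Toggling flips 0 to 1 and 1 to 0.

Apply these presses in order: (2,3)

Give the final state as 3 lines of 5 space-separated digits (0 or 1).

After press 1 at (2,3):
1 0 1 1 0
0 1 0 1 0
1 1 1 1 0

Answer: 1 0 1 1 0
0 1 0 1 0
1 1 1 1 0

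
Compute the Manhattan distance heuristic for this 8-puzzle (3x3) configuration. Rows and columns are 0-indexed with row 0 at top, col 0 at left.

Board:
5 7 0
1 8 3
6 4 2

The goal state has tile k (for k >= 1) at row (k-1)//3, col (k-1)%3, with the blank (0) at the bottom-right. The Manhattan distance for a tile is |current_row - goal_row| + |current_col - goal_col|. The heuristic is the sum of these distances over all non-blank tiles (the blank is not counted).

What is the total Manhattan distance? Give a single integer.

Answer: 16

Derivation:
Tile 5: (0,0)->(1,1) = 2
Tile 7: (0,1)->(2,0) = 3
Tile 1: (1,0)->(0,0) = 1
Tile 8: (1,1)->(2,1) = 1
Tile 3: (1,2)->(0,2) = 1
Tile 6: (2,0)->(1,2) = 3
Tile 4: (2,1)->(1,0) = 2
Tile 2: (2,2)->(0,1) = 3
Sum: 2 + 3 + 1 + 1 + 1 + 3 + 2 + 3 = 16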